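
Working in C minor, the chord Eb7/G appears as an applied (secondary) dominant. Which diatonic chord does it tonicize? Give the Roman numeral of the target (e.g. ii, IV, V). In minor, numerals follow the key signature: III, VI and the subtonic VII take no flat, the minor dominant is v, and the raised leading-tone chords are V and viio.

VI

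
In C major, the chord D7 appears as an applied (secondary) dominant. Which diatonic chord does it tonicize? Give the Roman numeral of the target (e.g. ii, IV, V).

V

The chord is a dominant seventh chord on D.
A dominant resolves down a perfect fifth: D → G. In C major, G is scale degree 5, i.e. V.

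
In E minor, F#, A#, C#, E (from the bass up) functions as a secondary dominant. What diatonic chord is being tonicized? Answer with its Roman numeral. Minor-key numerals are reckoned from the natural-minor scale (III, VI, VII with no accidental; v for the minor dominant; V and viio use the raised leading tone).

V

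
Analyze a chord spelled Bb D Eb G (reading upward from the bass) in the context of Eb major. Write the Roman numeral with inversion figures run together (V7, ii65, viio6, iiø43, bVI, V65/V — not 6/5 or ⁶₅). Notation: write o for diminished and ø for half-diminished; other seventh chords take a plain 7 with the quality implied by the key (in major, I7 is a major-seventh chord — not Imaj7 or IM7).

I43

The pitches Eb-G-Bb-D form a major seventh chord rooted on Eb.
Eb is scale degree 1 in Eb major, and a major seventh chord on that degree is written I7.
With Bb in the bass the chord is in second inversion, so the figured bass is 43.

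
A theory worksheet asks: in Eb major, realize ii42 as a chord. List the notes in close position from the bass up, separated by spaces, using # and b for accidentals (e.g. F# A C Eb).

In Eb major, the supertonic is F, and the diatonic chord built there is a minor seventh chord.
Stacking thirds from F gives F-Ab-C-Eb.
The figured bass 42 indicates third inversion, placing the seventh (Eb) in the bass: Eb-F-Ab-C.

Eb F Ab C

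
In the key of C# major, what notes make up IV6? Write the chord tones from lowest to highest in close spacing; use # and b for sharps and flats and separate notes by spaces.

A# C# F#

In C# major, the subdominant is F#, and the diatonic chord built there is a major triad.
Stacking thirds from F# gives F#-A#-C#.
The figured bass 6 indicates first inversion, placing the third (A#) in the bass: A#-C#-F#.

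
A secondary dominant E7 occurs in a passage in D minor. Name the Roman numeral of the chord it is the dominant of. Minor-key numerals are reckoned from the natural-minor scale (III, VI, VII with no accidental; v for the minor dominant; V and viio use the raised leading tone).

V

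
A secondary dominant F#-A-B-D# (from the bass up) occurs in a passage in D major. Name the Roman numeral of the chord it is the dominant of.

The chord is a dominant seventh chord on B.
A dominant resolves down a perfect fifth: B → E. In D major, E is scale degree 2, i.e. ii.

ii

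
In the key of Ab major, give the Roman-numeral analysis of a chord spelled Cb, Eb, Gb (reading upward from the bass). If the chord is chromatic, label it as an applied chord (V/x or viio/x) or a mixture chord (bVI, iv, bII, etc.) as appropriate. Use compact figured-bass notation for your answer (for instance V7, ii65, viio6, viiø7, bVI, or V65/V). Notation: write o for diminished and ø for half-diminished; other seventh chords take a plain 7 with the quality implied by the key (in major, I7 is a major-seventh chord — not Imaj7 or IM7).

The pitches Cb-Eb-Gb form a major triad rooted on Cb.
Cb is the lowered third degree of Ab major (diatonic 3 would be C). This is a major triad on the lowered third degree, borrowed from the parallel minor.

bIII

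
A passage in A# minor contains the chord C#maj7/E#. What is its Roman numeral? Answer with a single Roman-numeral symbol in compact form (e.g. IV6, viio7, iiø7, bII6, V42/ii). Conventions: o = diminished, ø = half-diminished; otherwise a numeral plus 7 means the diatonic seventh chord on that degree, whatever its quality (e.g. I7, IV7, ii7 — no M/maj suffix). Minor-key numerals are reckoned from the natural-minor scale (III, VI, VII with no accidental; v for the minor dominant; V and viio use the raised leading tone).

III65

Stacked in thirds the chord is C#-E#-G#-B#: a major seventh chord on C#.
C# is scale degree 3 in A# minor, and a major seventh chord on that degree is written III7.
With E# in the bass the chord is in first inversion, so the figured bass is 65.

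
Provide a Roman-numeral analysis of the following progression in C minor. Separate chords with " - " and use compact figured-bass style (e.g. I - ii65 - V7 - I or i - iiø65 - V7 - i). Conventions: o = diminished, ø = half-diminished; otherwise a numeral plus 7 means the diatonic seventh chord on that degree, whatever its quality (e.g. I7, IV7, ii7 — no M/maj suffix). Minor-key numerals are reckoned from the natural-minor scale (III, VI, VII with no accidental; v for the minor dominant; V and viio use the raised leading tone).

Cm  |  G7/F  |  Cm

Cm: minor triad on C = scale degree 1 → i.
G7/F: dominant seventh chord on G = scale degree 5 → V42.
Cm has root C, degree 1 in C minor, so i.

i - V42 - i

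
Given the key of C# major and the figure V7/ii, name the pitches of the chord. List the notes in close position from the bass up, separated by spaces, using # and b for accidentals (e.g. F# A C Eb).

V7/ii is a secondary dominant — the dominant seventh of ii. ii in C# major is D#, so the applied chord's root is A#, a perfect fifth above.
Building a dominant seventh chord on A# gives A#-C##-E#-G#.

A# C## E# G#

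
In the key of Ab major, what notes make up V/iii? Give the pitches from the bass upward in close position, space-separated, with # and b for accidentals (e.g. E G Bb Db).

G B D

The slash means an applied dominant: we want the dominant of iii. In Ab major, iii is C minor, and its dominant is built on G.
Building a major triad on G gives G-B-D.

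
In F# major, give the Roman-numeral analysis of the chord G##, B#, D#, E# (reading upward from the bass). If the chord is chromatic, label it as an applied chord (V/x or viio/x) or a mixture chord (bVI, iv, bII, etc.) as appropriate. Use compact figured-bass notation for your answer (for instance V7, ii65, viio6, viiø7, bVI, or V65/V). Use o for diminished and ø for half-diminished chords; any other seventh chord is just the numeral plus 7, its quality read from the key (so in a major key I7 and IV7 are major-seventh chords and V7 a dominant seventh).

The pitches E#-G##-B#-D# form a dominant seventh chord rooted on E#.
E# is not a diatonic chord root with this quality in F# major, but it lies a perfect fifth above A# (iii), so the chord functions as an applied dominant of iii.
With G## in the bass the chord is in first inversion, so the figured bass is 65.

V65/iii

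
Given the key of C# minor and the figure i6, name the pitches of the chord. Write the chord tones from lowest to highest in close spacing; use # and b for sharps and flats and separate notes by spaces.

E G# C#

In C# minor, scale degree 1 is C#, and the diatonic chord built there is a minor triad.
Stacking thirds from C# gives C#-E-G#.
The figured bass 6 indicates first inversion, placing the third (E) in the bass: E-G#-C#.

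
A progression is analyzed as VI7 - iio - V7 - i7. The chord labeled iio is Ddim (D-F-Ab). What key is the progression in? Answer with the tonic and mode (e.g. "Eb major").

The chord Ddim is a diminished triad rooted on D; its label is iio.
Counting down one scale step from D places the tonic on C; a diminished triad on degree 2 is diatonic only in minor.

C minor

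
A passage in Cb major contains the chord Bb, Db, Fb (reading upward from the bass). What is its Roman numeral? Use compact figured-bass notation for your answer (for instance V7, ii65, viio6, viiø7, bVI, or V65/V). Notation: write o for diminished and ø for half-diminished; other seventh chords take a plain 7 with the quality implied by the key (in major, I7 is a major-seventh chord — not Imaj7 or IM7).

Stacked in thirds the chord is Bb-Db-Fb: a diminished triad on Bb.
In Cb major, Bb is the leading tone; the diatonic diminished triad there is viio.

viio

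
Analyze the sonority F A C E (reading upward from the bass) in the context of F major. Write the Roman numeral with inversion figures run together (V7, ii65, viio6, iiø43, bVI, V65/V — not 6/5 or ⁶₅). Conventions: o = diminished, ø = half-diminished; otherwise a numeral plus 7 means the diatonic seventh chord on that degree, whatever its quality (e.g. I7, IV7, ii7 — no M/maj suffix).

Stacked in thirds the chord is F-A-C-E: a major seventh chord on F.
F is scale degree 1 in F major, and a major seventh chord on that degree is written I7.

I7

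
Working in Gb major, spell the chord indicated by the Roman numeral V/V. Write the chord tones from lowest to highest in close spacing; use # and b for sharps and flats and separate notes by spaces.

The slash means an applied dominant: we want the dominant of V. In Gb major, V is Db major, and its dominant is built on Ab.
Building a major triad on Ab gives Ab-C-Eb.

Ab C Eb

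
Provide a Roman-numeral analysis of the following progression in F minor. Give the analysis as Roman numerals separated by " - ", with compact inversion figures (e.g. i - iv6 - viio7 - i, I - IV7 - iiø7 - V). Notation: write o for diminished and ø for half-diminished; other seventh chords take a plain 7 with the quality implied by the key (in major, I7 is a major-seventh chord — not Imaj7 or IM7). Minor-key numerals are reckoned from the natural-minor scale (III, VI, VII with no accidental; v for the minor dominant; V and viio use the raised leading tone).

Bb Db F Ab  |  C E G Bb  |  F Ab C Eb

Bb-Db-F-Ab: root Bb is the subdominant; minor seventh chord there is iv7.
C-E-G-Bb has root C, degree 5 in F minor, so V7.
F-Ab-C-Eb has root F, degree 1 in F minor, so i7.

iv7 - V7 - i7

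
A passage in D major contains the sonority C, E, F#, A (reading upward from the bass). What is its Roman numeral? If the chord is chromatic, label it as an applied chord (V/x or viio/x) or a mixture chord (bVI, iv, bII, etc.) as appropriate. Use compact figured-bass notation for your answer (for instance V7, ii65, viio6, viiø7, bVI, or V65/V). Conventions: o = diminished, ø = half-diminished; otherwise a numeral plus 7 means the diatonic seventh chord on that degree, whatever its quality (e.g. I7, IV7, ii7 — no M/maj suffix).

viiø43/IV

The pitches F#-A-C-E form a half-diminished seventh chord rooted on F#.
F# sits a half step below G (IV in D major); a diminished chord there is the applied leading-tone chord of IV.
With C in the bass the chord is in second inversion, so the figured bass is 43.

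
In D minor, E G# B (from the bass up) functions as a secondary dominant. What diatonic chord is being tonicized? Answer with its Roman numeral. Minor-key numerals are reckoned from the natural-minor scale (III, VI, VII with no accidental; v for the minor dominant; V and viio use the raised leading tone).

V

The chord is a major triad on E.
A dominant resolves down a perfect fifth: E → A. In D minor, A is scale degree 5, i.e. V.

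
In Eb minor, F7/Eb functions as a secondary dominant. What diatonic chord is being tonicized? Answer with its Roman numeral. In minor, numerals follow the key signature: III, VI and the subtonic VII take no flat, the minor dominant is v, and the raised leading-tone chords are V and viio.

V

The chord is a dominant seventh chord on F.
A dominant resolves down a perfect fifth: F → Bb. In Eb minor, Bb is scale degree 5, i.e. V.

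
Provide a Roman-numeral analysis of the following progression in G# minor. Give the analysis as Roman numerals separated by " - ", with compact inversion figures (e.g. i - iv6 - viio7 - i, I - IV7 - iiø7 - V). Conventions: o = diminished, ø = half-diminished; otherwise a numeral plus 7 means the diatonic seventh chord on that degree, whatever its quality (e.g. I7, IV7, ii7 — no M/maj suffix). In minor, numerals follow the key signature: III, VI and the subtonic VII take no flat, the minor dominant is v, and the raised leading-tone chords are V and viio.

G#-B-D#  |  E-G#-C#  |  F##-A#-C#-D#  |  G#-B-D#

G#-B-D#: root G# is the tonic; minor triad there is i.
E-G#-C#: minor triad on C# = scale degree 4 → iv6.
F##-A#-C#-D#: root D# is the dominant; dominant seventh chord there is V65.
G#-B-D#: minor triad on G# = scale degree 1 → i.

i - iv6 - V65 - i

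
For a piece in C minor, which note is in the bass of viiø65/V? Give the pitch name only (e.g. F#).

A

The applied chord viiø65/V is rooted on F#: F#-A-C-E.
The figure 65 means first inversion — the third is in the bass.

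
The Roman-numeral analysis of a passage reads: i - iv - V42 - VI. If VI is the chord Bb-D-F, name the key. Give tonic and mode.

VI is given as Bb-D-F — a major triad with root Bb.
If Bb is scale degree 6 and the mode makes that degree carry a major triad, the tonic is D and the mode is minor.

D minor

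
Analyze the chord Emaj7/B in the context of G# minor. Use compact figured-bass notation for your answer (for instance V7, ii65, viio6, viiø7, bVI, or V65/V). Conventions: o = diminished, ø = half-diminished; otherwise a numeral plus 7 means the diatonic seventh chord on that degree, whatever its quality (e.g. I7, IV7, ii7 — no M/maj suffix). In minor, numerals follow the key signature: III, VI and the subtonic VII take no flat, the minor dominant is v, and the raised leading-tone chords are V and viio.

VI43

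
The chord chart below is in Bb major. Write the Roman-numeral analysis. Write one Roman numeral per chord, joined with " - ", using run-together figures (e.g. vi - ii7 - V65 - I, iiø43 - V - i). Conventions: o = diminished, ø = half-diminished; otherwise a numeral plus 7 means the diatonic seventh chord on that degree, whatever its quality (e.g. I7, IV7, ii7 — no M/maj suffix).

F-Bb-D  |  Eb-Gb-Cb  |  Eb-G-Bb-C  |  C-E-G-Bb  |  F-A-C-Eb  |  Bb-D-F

I64 - bII6 - ii65 - V7/V - V7 - I

F-Bb-D has root Bb, degree 1 in Bb major, so I64.
Eb-Gb-Cb: major triad on Cb — chromatic; Cb is the lowered second degree, so this is the Neapolitan sixth, bII6 (third, Eb, in the bass — hence the 6).
Eb-G-Bb-C: minor seventh chord on C = scale degree 2 → ii65.
C-E-G-Bb: a dominant seventh chord on C, the applied dominant of V → V7/V.
F-A-C-Eb: root F is the dominant; dominant seventh chord there is V7.
Bb-D-F: major triad on Bb = scale degree 1 → I.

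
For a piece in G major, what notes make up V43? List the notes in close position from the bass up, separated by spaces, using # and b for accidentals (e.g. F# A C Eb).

A C D F#

The numeral's case and figure indicate a dominant seventh chord. In G major its root, the fifth degree, is D.
That chord is spelled D-F#-A-C.
With the 43 figure the chord is in second inversion; from the bass A upward in close position it reads A-C-D-F#.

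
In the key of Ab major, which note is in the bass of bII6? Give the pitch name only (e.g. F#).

Db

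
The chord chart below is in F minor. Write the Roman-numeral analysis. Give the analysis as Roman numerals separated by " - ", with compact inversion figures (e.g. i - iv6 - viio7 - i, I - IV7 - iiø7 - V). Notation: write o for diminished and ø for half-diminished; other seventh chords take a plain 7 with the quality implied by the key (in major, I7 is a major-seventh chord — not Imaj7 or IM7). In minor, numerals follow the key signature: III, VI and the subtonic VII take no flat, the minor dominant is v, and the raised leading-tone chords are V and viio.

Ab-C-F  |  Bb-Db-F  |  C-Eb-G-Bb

i6 - iv - v7

Ab-C-F: root F is the tonic; minor triad there is i6.
Bb-Db-F has root Bb, degree 4 in F minor, so iv.
C-Eb-G-Bb has root C, degree 5 in F minor, so v7.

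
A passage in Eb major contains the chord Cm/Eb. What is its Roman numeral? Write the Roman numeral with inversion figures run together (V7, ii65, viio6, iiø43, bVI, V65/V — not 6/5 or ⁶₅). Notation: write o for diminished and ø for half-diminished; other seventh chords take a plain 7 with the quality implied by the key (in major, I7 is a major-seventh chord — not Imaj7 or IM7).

The pitches C-Eb-G form a minor triad rooted on C.
C is scale degree 6 in Eb major, and a minor triad on that degree is written vi.
With Eb in the bass the chord is in first inversion, so the figured bass is 6.

vi6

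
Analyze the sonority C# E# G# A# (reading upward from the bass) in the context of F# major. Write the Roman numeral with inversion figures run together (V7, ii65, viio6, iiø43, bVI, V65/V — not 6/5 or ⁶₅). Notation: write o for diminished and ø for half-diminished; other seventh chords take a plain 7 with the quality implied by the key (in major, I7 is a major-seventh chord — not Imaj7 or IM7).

iii65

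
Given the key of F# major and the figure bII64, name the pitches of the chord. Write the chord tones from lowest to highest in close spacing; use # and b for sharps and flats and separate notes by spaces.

D G B

Scale degree 2 in F# major is G#; lowering it a half step gives G. bII64 is the Neapolitan chord — a major triad on the lowered second degree.
So the chord is G-B-D.
The figured bass 64 indicates second inversion, placing the fifth (D) in the bass: D-G-B.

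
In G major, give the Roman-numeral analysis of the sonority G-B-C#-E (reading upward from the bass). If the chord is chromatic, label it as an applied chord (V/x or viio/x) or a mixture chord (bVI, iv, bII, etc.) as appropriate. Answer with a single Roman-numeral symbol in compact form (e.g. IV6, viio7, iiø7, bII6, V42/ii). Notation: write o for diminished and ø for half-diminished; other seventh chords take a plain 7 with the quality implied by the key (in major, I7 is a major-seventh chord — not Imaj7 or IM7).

viiø43/V

The pitches C#-E-G-B form a half-diminished seventh chord rooted on C#.
C# sits a half step below D (V in G major); a diminished chord there is the applied leading-tone chord of V.
With G in the bass the chord is in second inversion, so the figured bass is 43.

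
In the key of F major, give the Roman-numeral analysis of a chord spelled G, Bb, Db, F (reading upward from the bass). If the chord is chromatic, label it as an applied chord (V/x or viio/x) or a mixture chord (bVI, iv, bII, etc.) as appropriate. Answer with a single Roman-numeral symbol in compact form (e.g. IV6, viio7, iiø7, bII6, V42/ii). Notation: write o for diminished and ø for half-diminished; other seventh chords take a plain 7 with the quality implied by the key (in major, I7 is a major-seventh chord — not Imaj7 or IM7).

Stacked in thirds the chord is G-Bb-Db-F: a half-diminished seventh chord on G.
G is the second degree of F major. This is the half-diminished supertonic seventh, borrowed from the parallel minor.

iiø7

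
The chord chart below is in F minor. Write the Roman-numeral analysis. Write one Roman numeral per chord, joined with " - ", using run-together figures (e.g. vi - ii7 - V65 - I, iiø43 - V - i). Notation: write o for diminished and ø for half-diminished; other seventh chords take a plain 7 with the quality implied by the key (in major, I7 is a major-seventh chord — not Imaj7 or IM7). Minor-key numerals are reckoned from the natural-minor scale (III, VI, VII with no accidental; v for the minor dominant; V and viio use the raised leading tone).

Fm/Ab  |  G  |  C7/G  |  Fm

Fm/Ab: minor triad on F = scale degree 1 → i6.
G: a major triad on G, the applied dominant of V → V/V.
C7/G: dominant seventh chord on C = scale degree 5 → V43.
Fm: root F is the tonic; minor triad there is i.

i6 - V/V - V43 - i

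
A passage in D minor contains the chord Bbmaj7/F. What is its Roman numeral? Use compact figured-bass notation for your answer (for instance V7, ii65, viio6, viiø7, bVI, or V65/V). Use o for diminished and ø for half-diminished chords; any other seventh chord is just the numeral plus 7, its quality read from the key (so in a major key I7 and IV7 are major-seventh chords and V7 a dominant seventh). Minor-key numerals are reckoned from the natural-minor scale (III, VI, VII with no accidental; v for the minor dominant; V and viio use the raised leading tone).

The pitches Bb-D-F-A form a major seventh chord rooted on Bb.
In D minor, Bb is the submediant; the diatonic major seventh chord there is VI7.
With F in the bass the chord is in second inversion, so the figured bass is 43.

VI43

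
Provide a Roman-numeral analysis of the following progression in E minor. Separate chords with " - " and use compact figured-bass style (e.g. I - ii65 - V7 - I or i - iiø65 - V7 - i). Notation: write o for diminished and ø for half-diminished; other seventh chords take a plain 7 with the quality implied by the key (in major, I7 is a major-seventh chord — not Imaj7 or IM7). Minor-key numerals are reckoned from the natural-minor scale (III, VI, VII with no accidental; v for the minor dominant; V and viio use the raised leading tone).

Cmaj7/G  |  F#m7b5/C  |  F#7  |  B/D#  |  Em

VI43 - iiø43 - V7/V - V6 - i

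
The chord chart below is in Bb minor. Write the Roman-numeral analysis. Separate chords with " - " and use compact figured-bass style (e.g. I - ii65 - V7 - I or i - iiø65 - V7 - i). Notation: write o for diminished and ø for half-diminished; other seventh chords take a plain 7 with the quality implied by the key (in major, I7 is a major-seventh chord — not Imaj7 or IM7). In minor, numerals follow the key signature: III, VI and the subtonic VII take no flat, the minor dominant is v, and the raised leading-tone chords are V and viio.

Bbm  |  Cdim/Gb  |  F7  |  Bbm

Bbm: minor triad on Bb = scale degree 1 → i.
Cdim/Gb: diminished triad on C = scale degree 2 → iio64.
F7: dominant seventh chord on F = scale degree 5 → V7.
Bbm: minor triad on Bb = scale degree 1 → i.

i - iio64 - V7 - i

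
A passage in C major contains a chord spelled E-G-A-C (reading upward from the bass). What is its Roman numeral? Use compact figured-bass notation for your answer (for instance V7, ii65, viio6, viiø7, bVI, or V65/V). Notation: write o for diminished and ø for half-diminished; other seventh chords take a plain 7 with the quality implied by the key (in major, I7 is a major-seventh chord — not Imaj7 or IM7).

vi43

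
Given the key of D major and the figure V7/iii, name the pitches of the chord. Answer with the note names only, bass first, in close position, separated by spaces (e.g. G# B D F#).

C# E# G# B

V7/iii is a secondary dominant — the dominant seventh of iii. iii in D major is F#, so the applied chord's root is C#, a perfect fifth above.
Building a dominant seventh chord on C# gives C#-E#-G#-B.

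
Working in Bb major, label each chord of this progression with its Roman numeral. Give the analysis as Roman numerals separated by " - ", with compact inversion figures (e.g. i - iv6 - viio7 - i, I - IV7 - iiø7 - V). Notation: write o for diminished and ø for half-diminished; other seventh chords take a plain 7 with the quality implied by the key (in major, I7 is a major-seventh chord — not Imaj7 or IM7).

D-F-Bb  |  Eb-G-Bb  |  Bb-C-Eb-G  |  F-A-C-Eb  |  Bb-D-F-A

I6 - IV - ii42 - V7 - I7

D-F-Bb has root Bb, degree 1 in Bb major, so I6.
Eb-G-Bb has root Eb, degree 4 in Bb major, so IV.
Bb-C-Eb-G: root C is the supertonic; minor seventh chord there is ii42.
F-A-C-Eb: dominant seventh chord on F = scale degree 5 → V7.
Bb-D-F-A: major seventh chord on Bb = scale degree 1 → I7.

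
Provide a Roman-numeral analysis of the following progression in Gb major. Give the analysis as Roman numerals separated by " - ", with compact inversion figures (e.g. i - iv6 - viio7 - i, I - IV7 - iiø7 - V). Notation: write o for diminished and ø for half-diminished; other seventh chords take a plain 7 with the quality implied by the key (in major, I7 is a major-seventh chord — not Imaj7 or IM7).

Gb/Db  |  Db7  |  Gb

I64 - V7 - I

Gb/Db: root Gb is the tonic; major triad there is I64.
Db7: root Db is the dominant; dominant seventh chord there is V7.
Gb: root Gb is the tonic; major triad there is I.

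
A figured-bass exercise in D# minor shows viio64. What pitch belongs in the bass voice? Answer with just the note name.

viio in D# minor has root C##; the chord is C##-E#-G#.
The figure 64 means second inversion — the fifth is in the bass.

G#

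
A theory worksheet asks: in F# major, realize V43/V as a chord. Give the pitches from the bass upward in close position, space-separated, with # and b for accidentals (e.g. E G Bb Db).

The slash means an applied dominant: we want the dominant of V. In F# major, V is C# major, and its dominant is built on G#.
Building a dominant seventh chord on G# gives G#-B#-D#-F#.
With the 43 figure the chord is in second inversion; from the bass D# upward in close position it reads D#-F#-G#-B#.

D# F# G# B#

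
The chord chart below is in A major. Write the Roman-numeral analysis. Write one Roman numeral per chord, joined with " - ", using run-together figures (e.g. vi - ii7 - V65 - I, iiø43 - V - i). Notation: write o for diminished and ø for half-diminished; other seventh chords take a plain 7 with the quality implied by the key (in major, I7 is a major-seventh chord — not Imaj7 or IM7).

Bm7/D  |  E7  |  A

Bm7/D: minor seventh chord on B = scale degree 2 → ii65.
E7: dominant seventh chord on E = scale degree 5 → V7.
A: major triad on A = scale degree 1 → I.

ii65 - V7 - I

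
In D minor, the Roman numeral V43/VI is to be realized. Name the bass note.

The applied chord V43/VI is rooted on F: F-A-C-Eb.
The figure 43 means second inversion — the fifth is in the bass.

C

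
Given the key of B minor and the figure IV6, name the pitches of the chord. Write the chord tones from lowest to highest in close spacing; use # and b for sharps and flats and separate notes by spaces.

IV6 is the major subdominant, borrowed from the parallel major. In B minor that root is E.
So the chord is E-G#-B.
With the 6 figure the chord is in first inversion; from the bass G# upward in close position it reads G#-B-E.

G# B E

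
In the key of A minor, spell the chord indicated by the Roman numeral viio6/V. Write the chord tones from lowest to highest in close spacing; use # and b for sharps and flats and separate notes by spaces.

viio6/V is a secondary leading-tone chord. The target V is E in A minor; the applied chord is rooted a semitone below, on D#.
Building a diminished triad on D# gives D#-F#-A.
The figured bass 6 indicates first inversion, placing the third (F#) in the bass: F#-A-D#.

F# A D#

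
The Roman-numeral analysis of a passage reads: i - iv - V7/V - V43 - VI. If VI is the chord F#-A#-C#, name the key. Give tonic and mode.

A# minor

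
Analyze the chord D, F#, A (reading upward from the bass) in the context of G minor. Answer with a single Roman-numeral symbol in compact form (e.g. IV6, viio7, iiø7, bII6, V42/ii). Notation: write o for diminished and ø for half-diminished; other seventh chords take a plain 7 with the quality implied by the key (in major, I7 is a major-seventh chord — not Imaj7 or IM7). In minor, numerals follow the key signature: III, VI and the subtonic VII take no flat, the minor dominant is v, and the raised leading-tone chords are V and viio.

Stacked in thirds the chord is D-F#-A: a major triad on D.
In G minor, D is the dominant; the diatonic major triad there is V.

V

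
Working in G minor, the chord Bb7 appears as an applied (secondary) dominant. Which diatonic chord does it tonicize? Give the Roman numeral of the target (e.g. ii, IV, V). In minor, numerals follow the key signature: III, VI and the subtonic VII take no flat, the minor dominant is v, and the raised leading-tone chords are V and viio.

The chord is a dominant seventh chord on Bb.
A dominant resolves down a perfect fifth: Bb → Eb. In G minor, Eb is scale degree 6, i.e. VI.

VI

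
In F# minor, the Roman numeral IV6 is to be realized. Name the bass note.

D#

IV in F# minor has root B; the chord is B-D#-F#.
The figure 6 means first inversion — the third is in the bass.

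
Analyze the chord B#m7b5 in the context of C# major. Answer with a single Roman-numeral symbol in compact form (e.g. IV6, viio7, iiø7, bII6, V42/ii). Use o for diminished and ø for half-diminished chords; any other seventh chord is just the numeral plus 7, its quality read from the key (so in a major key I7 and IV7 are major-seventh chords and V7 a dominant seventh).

viiø7

Stacked in thirds the chord is B#-D#-F#-A#: a half-diminished seventh chord on B#.
In C# major, B# is the leading tone; the diatonic half-diminished seventh chord there is viiø7.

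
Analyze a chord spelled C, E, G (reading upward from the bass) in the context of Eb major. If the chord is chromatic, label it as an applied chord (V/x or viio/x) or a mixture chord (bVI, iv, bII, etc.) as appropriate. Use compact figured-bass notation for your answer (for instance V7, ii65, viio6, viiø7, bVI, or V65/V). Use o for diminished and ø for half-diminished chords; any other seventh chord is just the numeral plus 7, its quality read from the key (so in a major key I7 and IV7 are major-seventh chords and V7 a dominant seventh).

The pitches C-E-G form a major triad rooted on C.
C is not a diatonic chord root with this quality in Eb major, but it lies a perfect fifth above F (ii), so the chord functions as an applied dominant of ii.

V/ii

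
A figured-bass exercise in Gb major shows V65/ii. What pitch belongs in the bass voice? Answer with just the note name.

G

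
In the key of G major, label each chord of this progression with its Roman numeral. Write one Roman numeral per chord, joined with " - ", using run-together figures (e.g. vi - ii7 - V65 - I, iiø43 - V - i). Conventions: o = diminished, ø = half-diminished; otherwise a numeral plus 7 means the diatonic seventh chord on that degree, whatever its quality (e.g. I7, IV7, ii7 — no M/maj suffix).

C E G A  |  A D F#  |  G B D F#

ii65 - V64 - I7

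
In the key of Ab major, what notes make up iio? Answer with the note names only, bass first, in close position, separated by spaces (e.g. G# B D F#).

Bb Db Fb

iio is the diminished supertonic triad, borrowed from the parallel minor. In Ab major that root is Bb.
So the chord is Bb-Db-Fb, a diminished triad.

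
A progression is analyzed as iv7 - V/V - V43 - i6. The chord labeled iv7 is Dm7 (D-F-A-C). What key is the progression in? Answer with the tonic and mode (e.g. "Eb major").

iv7 is given as D-F-A-C — a minor seventh chord with root D.
iv7 on D implies D is the subdominant; that puts the tonic at A, and the lowercase numeral fits minor mode.

A minor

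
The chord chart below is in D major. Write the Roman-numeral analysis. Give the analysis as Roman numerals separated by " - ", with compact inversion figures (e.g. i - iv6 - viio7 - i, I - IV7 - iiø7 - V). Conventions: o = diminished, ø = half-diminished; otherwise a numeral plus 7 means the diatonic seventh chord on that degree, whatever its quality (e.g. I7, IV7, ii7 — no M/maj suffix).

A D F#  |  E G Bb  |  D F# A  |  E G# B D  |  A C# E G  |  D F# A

I64 - iio - I - V7/V - V7 - I

A-D-F# has root D, degree 1 in D major, so I64.
E-G-Bb: diminished triad on E — chromatic; iio (borrowed from the parallel minor).
D-F#-A has root D, degree 1 in D major, so I.
E-G#-B-D: a dominant seventh chord on E, the applied dominant of V → V7/V.
A-C#-E-G has root A, degree 5 in D major, so V7.
D-F#-A: root D is the tonic; major triad there is I.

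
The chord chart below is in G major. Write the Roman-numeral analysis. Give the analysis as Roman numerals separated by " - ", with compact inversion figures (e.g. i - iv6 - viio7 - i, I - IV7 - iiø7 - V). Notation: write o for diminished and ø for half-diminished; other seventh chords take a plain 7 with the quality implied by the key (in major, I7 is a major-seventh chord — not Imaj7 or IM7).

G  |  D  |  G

I - V - I

G: root G is the tonic; major triad there is I.
D has root D, degree 5 in G major, so V.
G has root G, degree 1 in G major, so I.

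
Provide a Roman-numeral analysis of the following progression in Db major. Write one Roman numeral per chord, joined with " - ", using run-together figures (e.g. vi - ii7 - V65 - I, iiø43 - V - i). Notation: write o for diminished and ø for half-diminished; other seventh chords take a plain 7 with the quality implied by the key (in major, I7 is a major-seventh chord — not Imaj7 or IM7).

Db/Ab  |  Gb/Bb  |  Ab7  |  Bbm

Db/Ab: major triad on Db = scale degree 1 → I64.
Gb/Bb has root Gb, degree 4 in Db major, so IV6.
Ab7: dominant seventh chord on Ab = scale degree 5 → V7.
Bbm: root Bb is the submediant; minor triad there is vi.

I64 - IV6 - V7 - vi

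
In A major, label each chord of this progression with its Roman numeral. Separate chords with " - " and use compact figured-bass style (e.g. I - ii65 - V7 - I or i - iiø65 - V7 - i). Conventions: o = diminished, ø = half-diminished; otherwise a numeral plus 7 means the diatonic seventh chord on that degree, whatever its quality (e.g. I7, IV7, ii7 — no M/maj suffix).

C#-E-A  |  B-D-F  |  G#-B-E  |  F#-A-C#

C#-E-A has root A, degree 1 in A major, so I6.
B-D-F: B with this quality isn't in the key; it's iio, borrowed from the parallel minor.
G#-B-E: major triad on E = scale degree 5 → V6.
F#-A-C#: root F# is the submediant; minor triad there is vi.

I6 - iio - V6 - vi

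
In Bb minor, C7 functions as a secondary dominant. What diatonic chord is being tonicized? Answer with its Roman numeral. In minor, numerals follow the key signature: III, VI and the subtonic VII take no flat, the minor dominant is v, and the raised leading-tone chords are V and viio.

The chord is a dominant seventh chord on C.
A dominant resolves down a perfect fifth: C → F. In Bb minor, F is scale degree 5, i.e. V.

V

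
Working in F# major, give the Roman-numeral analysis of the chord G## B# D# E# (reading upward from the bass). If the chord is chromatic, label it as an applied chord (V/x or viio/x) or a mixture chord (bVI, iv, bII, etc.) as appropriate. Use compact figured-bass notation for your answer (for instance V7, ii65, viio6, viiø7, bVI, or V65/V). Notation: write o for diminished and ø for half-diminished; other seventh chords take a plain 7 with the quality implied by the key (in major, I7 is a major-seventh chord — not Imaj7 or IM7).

Stacked in thirds the chord is E#-G##-B#-D#: a dominant seventh chord on E#.
E# is not a diatonic chord root with this quality in F# major, but it lies a perfect fifth above A# (iii), so the chord functions as an applied dominant of iii.
With G## in the bass the chord is in first inversion, so the figured bass is 65.

V65/iii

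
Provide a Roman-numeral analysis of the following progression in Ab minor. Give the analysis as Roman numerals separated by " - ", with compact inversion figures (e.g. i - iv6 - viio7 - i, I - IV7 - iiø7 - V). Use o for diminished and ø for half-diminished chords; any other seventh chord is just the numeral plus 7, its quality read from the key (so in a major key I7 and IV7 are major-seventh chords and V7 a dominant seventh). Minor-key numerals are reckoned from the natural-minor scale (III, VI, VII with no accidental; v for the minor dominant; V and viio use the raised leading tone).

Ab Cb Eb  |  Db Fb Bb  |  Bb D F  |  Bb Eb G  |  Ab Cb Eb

i - iio6 - V/V - V64 - i

Ab-Cb-Eb: root Ab is the tonic; minor triad there is i.
Db-Fb-Bb: root Bb is the supertonic; diminished triad there is iio6.
Bb-D-F is the secondary dominant of V (major triad on Bb): V/V.
Bb-Eb-G: root Eb is the dominant; major triad there is V64.
Ab-Cb-Eb: minor triad on Ab = scale degree 1 → i.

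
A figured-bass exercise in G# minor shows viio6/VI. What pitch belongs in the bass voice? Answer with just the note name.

F#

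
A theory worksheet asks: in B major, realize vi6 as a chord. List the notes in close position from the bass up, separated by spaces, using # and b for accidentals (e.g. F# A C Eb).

The numeral's case and figure indicate a minor triad. In B major its root, the submediant, is G#.
That chord is spelled G#-B-D#.
With the 6 figure the chord is in first inversion; from the bass B upward in close position it reads B-D#-G#.

B D# G#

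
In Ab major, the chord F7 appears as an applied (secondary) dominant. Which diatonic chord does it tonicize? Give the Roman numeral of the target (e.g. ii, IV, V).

ii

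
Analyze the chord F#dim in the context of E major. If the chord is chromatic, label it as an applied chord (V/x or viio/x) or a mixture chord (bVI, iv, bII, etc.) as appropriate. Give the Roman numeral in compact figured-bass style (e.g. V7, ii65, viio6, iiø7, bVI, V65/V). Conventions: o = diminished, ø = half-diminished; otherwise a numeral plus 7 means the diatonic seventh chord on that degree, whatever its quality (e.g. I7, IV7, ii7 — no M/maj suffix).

The pitches F#-A-C form a diminished triad rooted on F#.
F# is the second degree of E major. This is the diminished supertonic triad, borrowed from the parallel minor.

iio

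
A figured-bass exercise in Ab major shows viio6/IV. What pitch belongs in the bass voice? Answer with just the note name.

The applied chord viio6/IV is rooted on C: C-Eb-Gb.
The figure 6 means first inversion — the third is in the bass.

Eb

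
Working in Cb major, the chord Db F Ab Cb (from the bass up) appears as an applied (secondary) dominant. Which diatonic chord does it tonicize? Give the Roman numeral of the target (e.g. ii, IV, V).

The chord is a dominant seventh chord on Db.
A dominant resolves down a perfect fifth: Db → Gb. In Cb major, Gb is scale degree 5, i.e. V.

V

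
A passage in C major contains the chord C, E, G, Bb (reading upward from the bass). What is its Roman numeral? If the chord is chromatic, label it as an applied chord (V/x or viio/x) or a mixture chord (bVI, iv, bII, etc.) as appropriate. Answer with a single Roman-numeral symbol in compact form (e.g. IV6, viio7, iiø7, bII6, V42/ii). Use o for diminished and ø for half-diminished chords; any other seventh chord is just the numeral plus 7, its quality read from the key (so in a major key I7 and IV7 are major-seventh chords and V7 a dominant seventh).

V7/IV

Stacked in thirds the chord is C-E-G-Bb: a dominant seventh chord on C.
C is not a diatonic chord root with this quality in C major, but it lies a perfect fifth above F (IV), so the chord functions as an applied dominant of IV.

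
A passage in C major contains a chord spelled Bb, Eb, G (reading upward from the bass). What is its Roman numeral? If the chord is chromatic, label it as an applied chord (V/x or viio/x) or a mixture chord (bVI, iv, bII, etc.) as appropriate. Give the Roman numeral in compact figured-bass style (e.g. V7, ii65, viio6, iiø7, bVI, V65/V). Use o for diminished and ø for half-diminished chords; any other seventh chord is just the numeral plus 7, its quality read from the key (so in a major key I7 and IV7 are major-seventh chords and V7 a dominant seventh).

The pitches Eb-G-Bb form a major triad rooted on Eb.
Eb is the lowered third degree of C major (diatonic 3 would be E). This is a major triad on the lowered third degree, borrowed from the parallel minor.
With Bb in the bass the chord is in second inversion, so the figured bass is 64.

bIII64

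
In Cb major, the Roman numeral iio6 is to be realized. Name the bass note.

Fb

iio in Cb major has root Db; the chord is Db-Fb-Abb.
The figure 6 means first inversion — the third is in the bass.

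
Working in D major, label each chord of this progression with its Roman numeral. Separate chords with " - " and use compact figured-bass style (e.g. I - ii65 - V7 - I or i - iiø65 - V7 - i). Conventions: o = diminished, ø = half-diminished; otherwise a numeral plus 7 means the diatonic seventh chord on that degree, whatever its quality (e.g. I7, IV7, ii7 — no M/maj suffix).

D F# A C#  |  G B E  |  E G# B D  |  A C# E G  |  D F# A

D-F#-A-C#: major seventh chord on D = scale degree 1 → I7.
G-B-E: minor triad on E = scale degree 2 → ii6.
E-G#-B-D: chromatic; E is V of V, so V7/V.
A-C#-E-G: root A is the dominant; dominant seventh chord there is V7.
D-F#-A: major triad on D = scale degree 1 → I.

I7 - ii6 - V7/V - V7 - I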